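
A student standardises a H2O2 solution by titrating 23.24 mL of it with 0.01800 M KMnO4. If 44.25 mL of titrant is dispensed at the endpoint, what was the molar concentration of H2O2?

0.0857 M

n(KMnO4) = 0.01800 x 0.04425 = 0.0007965 mol.
From the balanced equation, 2 mol KMnO4 reacts with 5 mol H2O2, so n(H2O2) = 0.0007965 x 5/2 = 0.001991 mol.
[H2O2] = 0.001991 / 0.02324 L = 0.0857 M.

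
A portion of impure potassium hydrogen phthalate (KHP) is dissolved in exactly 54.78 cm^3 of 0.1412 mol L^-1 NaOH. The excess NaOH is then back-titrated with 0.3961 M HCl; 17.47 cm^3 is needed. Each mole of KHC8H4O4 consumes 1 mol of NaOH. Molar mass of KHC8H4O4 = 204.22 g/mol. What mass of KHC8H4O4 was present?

Total n(NaOH) added = 0.1412 x 0.05478 = 0.007735 mol.
n(HCl) used = 0.3961 x 0.01747 = 0.006920 mol, which equals the excess n(NaOH).
So n(NaOH) consumed by the sample = 0.007735 - 0.006920 = 0.0008151 mol.
n(KHC8H4O4) = 0.0008151 / 1 = 0.0008151 mol.
mass = 0.0008151 mol x 204.22 g/mol = 0.166 g.

0.166 g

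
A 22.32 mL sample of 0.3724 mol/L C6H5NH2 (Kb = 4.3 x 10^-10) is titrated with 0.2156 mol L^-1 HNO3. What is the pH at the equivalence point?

2.75

n(C6H5NH2) = 0.3724 x 0.02232 = 0.008312 mol; V(HNO3) at equivalence = 0.008312/0.2156 = 0.03855 L.
At equivalence the base is fully converted to C6H5NH3+; total volume = 0.06087 L, so [C6H5NH3+] = 0.008312/0.06087 = 0.1365 M.
Ka(C6H5NH3+) = Kw/Kb = 1.0e-14 / 4.3 x 10^-10 = 2.33e-5.
[H^+] = sqrt(Ka x [C6H5NH3+]) = sqrt(2.33e-5 x 0.1365) = 0.00178 M.
pH = -log(0.00178) = 2.75.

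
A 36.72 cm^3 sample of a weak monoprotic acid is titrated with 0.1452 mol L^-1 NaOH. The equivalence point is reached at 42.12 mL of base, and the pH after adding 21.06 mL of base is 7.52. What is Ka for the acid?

3.0 x 10^-8

21.06 mL is half of the equivalence volume, so this is the half-equivalence point where [HA] = [A^-].
At half-equivalence pH = pKa, so pKa = 7.52.
Ka = 10^(-7.52) = 3.0 x 10^-8.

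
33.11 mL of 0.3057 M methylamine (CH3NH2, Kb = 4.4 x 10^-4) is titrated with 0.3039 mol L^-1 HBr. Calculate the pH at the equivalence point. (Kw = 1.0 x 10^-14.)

n(CH3NH2) = 0.3057 x 0.03311 = 0.01012 mol; V(HBr) at equivalence = 0.01012/0.3039 = 0.03331 L.
At equivalence the base is fully converted to CH3NH3+; total volume = 0.06642 L, so [CH3NH3+] = 0.01012/0.06642 = 0.1524 M.
Ka(CH3NH3+) = Kw/Kb = 1.0e-14 / 4.4 x 10^-4 = 2.27e-11.
[H^+] = sqrt(Ka x [CH3NH3+]) = sqrt(2.27e-11 x 0.1524) = 1.86e-6 M.
pH = -log(1.86e-6) = 5.73.

5.73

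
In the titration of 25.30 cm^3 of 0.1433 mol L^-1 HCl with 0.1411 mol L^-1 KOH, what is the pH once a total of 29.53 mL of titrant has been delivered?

n(acid) = 0.1433 x 0.02530 = 0.003625 mol; n(KOH) added = 0.1411 x 0.02953 = 0.004167 mol.
Base is in excess by 0.004167 - 0.003625 = 0.0005412 mol in a total volume of 0.05483 L.
[OH^-] = 0.0005412/0.05483 = 0.009870 M, so pOH = 2.01 and pH = 14.00 - 2.01 = 11.99.

11.99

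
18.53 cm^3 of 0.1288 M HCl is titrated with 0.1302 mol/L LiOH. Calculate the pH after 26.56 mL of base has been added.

12.38

n(acid) = 0.1288 x 0.01853 = 0.002387 mol; n(LiOH) added = 0.1302 x 0.02656 = 0.003458 mol.
Base is in excess by 0.003458 - 0.002387 = 0.001071 mol in a total volume of 0.04509 L.
[OH^-] = 0.001071/0.04509 = 0.02376 M, so pOH = 1.62 and pH = 14.00 - 1.62 = 12.38.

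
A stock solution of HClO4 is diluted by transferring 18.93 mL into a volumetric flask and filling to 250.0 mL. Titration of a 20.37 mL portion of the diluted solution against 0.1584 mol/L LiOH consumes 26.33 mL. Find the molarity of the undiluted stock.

2.70 M

n(LiOH) = 0.1584 x 0.02633 = 0.004171 mol.
n(HClO4) in the aliquot = 0.004171 mol.
[diluted HClO4] = 0.004171 / 0.02037 = 0.2047 M.
Dilution factor = 250.0/18.93 = 13.21, so [stock] = 0.2047 x 13.21 = 2.70 M.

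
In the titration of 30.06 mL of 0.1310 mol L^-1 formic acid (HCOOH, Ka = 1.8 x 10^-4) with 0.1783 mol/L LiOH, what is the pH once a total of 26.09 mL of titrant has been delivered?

n(acid) = 0.1310 x 0.03006 = 0.003938 mol; n(LiOH) added = 0.1783 x 0.02609 = 0.004652 mol.
Base is in excess by 0.004652 - 0.003938 = 0.0007140 mol in a total volume of 0.05615 L.
[OH^-] = 0.0007140/0.05615 = 0.01272 M, so pOH = 1.90 and pH = 14.00 - 1.90 = 12.10.

12.10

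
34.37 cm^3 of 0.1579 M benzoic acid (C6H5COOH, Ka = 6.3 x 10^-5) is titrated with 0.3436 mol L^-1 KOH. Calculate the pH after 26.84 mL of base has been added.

12.79

n(acid) = 0.1579 x 0.03437 = 0.005427 mol; n(KOH) added = 0.3436 x 0.02684 = 0.009222 mol.
Base is in excess by 0.009222 - 0.005427 = 0.003795 mol in a total volume of 0.06121 L.
[OH^-] = 0.003795/0.06121 = 0.06200 M, so pOH = 1.21 and pH = 14.00 - 1.21 = 12.79.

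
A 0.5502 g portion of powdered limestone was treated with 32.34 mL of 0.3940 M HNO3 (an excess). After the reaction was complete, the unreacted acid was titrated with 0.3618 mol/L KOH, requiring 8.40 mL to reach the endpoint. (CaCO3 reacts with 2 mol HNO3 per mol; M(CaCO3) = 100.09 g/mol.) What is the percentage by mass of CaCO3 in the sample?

88.3%

Total n(HNO3) added = 0.3940 x 0.03234 = 0.01274 mol.
n(KOH) used = 0.3618 x 0.008400 = 0.003039 mol, which equals the excess n(HNO3).
So n(HNO3) consumed by the sample = 0.01274 - 0.003039 = 0.009703 mol.
n(CaCO3) = 0.009703 / 2 = 0.004851 mol.
mass CaCO3 = 0.004851 x 100.09 = 0.4856 g, so %CaCO3 = 0.4856/0.5502 x 100 = 88.3%.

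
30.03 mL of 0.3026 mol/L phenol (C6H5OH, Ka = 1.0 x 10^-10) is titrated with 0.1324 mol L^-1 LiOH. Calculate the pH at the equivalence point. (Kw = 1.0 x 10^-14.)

n(C6H5OH) = 0.3026 x 0.03003 = 0.009087 mol; V(LiOH) at equivalence = 0.009087/0.1324 = 0.06863 L.
At equivalence all the acid is converted to C6H5O-; total volume = 0.03003 + 0.06863 = 0.09866 L, so [C6H5O-] = 0.009087/0.09866 = 0.09210 M.
Kb = Kw/Ka = 1.0e-14 / 1.0 x 10^-10 = 0.000100.
[OH^-] = sqrt(Kb x [C6H5O-]) = sqrt(0.000100 x 0.09210) = 0.00303 M.
pOH = 2.52, so pH = 14.00 - 2.52 = 11.48.

11.48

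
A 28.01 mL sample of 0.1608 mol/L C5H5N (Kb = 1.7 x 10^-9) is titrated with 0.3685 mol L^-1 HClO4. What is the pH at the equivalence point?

3.09

n(C5H5N) = 0.1608 x 0.02801 = 0.004504 mol; V(HClO4) at equivalence = 0.004504/0.3685 = 0.01222 L.
At equivalence the base is fully converted to C5H5NH+; total volume = 0.04023 L, so [C5H5NH+] = 0.004504/0.04023 = 0.1119 M.
Ka(C5H5NH+) = Kw/Kb = 1.0e-14 / 1.7 x 10^-9 = 5.88e-6.
[H^+] = sqrt(Ka x [C5H5NH+]) = sqrt(5.88e-6 x 0.1119) = 0.000811 M.
pH = -log(0.000811) = 3.09.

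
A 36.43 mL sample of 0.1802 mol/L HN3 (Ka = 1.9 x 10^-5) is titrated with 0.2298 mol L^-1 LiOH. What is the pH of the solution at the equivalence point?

8.86

n(HN3) = 0.1802 x 0.03643 = 0.006565 mol; V(LiOH) at equivalence = 0.006565/0.2298 = 0.02857 L.
At equivalence all the acid is converted to N3-; total volume = 0.03643 + 0.02857 = 0.06500 L, so [N3-] = 0.006565/0.06500 = 0.1010 M.
Kb = Kw/Ka = 1.0e-14 / 1.9 x 10^-5 = 5.26e-10.
[OH^-] = sqrt(Kb x [N3-]) = sqrt(5.26e-10 x 0.1010) = 7.29e-6 M.
pOH = 5.14, so pH = 14.00 - 5.14 = 8.86.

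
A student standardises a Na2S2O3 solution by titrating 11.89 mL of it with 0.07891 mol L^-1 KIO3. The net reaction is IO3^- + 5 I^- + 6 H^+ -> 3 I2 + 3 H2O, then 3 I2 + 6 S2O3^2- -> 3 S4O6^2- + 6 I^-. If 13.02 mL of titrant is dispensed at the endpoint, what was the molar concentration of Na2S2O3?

n(KIO3) = 0.07891 x 0.01302 = 0.001027 mol.
From the balanced equation, 1 mol KIO3 reacts with 6 mol Na2S2O3, so n(Na2S2O3) = 0.001027 x 6/1 = 0.006164 mol.
[Na2S2O3] = 0.006164 / 0.01189 L = 0.518 M.

0.518 M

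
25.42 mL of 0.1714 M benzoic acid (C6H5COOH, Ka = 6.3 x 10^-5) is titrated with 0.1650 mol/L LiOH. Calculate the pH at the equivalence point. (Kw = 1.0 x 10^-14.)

8.56

n(C6H5COOH) = 0.1714 x 0.02542 = 0.004357 mol; V(LiOH) at equivalence = 0.004357/0.1650 = 0.02641 L.
At equivalence all the acid is converted to C6H5COO-; total volume = 0.02542 + 0.02641 = 0.05183 L, so [C6H5COO-] = 0.004357/0.05183 = 0.08407 M.
Kb = Kw/Ka = 1.0e-14 / 6.3 x 10^-5 = 1.59e-10.
[OH^-] = sqrt(Kb x [C6H5COO-]) = sqrt(1.59e-10 x 0.08407) = 3.65e-6 M.
pOH = 5.44, so pH = 14.00 - 5.44 = 8.56.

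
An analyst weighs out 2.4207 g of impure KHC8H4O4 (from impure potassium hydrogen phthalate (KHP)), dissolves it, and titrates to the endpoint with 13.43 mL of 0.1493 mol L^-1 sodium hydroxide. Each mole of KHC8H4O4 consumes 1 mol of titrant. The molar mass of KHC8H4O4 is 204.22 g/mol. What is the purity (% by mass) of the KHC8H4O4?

n(NaOH) = 0.1493 x 0.01343 = 0.002005 mol.
n(KHC8H4O4) = 0.002005 / 1 = 0.002005 mol.
mass of KHC8H4O4 = 0.002005 x 204.22 = 0.4095 g.
% purity = 0.4095 / 2.4207 x 100 = 16.9%.

16.9%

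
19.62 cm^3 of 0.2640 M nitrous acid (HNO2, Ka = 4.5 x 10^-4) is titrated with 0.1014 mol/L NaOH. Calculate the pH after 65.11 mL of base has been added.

n(acid) = 0.2640 x 0.01962 = 0.005180 mol; n(NaOH) added = 0.1014 x 0.06511 = 0.006602 mol.
Base is in excess by 0.006602 - 0.005180 = 0.001422 mol in a total volume of 0.08473 L.
[OH^-] = 0.001422/0.08473 = 0.01679 M, so pOH = 1.77 and pH = 14.00 - 1.77 = 12.23.

12.23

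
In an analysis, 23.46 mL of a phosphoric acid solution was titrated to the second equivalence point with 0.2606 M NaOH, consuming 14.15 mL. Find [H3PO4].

0.0786 M

n(NaOH) = 0.2606 x 0.01415 = 0.003687 mol.
At the second equivalence point, 2 mol OH^- react per mol H3PO4, so n(H3PO4) = 0.003687 / 2 = 0.001844 mol.
[H3PO4] = 0.001844 / 0.02346 L = 0.0786 M.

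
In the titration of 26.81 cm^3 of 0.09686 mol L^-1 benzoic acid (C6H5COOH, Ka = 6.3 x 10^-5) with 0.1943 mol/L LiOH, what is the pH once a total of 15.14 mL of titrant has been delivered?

11.91

n(acid) = 0.09686 x 0.02681 = 0.002597 mol; n(LiOH) added = 0.1943 x 0.01514 = 0.002942 mol.
Base is in excess by 0.002942 - 0.002597 = 0.0003449 mol in a total volume of 0.04195 L.
[OH^-] = 0.0003449/0.04195 = 0.008221 M, so pOH = 2.09 and pH = 14.00 - 2.09 = 11.91.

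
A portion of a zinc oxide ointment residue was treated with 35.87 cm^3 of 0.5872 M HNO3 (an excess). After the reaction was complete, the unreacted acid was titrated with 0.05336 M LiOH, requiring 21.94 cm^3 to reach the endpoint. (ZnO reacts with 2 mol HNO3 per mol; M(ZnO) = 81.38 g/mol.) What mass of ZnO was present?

0.809 g

Total n(HNO3) added = 0.5872 x 0.03587 = 0.02106 mol.
n(LiOH) used = 0.05336 x 0.02194 = 0.001171 mol, which equals the excess n(HNO3).
So n(HNO3) consumed by the sample = 0.02106 - 0.001171 = 0.01989 mol.
n(ZnO) = 0.01989 / 2 = 0.009946 mol.
mass = 0.009946 mol x 81.38 g/mol = 0.809 g.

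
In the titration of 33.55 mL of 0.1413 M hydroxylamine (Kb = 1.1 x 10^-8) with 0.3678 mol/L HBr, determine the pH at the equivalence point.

3.52

n(NH2OH) = 0.1413 x 0.03355 = 0.004741 mol; V(HBr) at equivalence = 0.004741/0.3678 = 0.01289 L.
At equivalence the base is fully converted to NH3OH+; total volume = 0.04644 L, so [NH3OH+] = 0.004741/0.04644 = 0.1021 M.
Ka(NH3OH+) = Kw/Kb = 1.0e-14 / 1.1 x 10^-8 = 9.09e-7.
[H^+] = sqrt(Ka x [NH3OH+]) = sqrt(9.09e-7 x 0.1021) = 0.000305 M.
pH = -log(0.000305) = 3.52.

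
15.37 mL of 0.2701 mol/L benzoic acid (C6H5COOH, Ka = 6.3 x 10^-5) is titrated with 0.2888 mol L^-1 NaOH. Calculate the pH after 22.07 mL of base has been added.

12.77

n(acid) = 0.2701 x 0.01537 = 0.004151 mol; n(NaOH) added = 0.2888 x 0.02207 = 0.006374 mol.
Base is in excess by 0.006374 - 0.004151 = 0.002222 mol in a total volume of 0.03744 L.
[OH^-] = 0.002222/0.03744 = 0.05936 M, so pOH = 1.23 and pH = 14.00 - 1.23 = 12.77.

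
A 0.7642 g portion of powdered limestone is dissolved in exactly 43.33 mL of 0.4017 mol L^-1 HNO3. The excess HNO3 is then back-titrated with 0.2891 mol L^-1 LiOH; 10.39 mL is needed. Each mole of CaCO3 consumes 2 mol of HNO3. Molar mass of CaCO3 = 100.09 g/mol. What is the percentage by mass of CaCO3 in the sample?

Total n(HNO3) added = 0.4017 x 0.04333 = 0.01741 mol.
n(LiOH) used = 0.2891 x 0.01039 = 0.003004 mol, which equals the excess n(HNO3).
So n(HNO3) consumed by the sample = 0.01741 - 0.003004 = 0.01440 mol.
n(CaCO3) = 0.01440 / 2 = 0.007201 mol.
mass CaCO3 = 0.007201 x 100.09 = 0.7207 g, so %CaCO3 = 0.7207/0.7642 x 100 = 94.3%.

94.3%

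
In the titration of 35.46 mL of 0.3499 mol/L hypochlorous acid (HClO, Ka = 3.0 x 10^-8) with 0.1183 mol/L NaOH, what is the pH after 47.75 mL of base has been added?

Initial n(HClO) = 0.3499 x 0.03546 = 0.01241 mol.
n(NaOH) added = 0.1183 x 0.04775 = 0.005649 mol, converting that many moles of HClO to ClO-.
Remaining n(HClO) = 0.006759 mol; n(ClO-) = 0.005649 mol.
By Henderson-Hasselbalch, pH = pKa + log([A^-]/[HA]) = 7.52 + log(0.005649/0.006759) = 7.52 + (-0.08) = 7.44.

7.44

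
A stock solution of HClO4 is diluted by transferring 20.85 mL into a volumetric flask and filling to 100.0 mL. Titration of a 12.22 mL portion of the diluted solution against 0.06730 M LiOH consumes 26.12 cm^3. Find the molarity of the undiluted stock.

0.690 M

n(LiOH) = 0.06730 x 0.02612 = 0.001758 mol.
n(HClO4) in the aliquot = 0.001758 mol.
[diluted HClO4] = 0.001758 / 0.01222 = 0.1439 M.
Dilution factor = 100.0/20.85 = 4.796, so [stock] = 0.1439 x 4.796 = 0.690 M.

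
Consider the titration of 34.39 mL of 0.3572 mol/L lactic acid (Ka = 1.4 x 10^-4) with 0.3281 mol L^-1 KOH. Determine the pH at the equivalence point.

8.54

n(HC3H5O3) = 0.3572 x 0.03439 = 0.01228 mol; V(KOH) at equivalence = 0.01228/0.3281 = 0.03744 L.
At equivalence all the acid is converted to C3H5O3-; total volume = 0.03439 + 0.03744 = 0.07183 L, so [C3H5O3-] = 0.01228/0.07183 = 0.1710 M.
Kb = Kw/Ka = 1.0e-14 / 1.4 x 10^-4 = 7.14e-11.
[OH^-] = sqrt(Kb x [C3H5O3-]) = sqrt(7.14e-11 x 0.1710) = 3.50e-6 M.
pOH = 5.46, so pH = 14.00 - 5.46 = 8.54.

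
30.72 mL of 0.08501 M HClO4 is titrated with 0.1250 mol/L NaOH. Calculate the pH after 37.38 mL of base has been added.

n(acid) = 0.08501 x 0.03072 = 0.002612 mol; n(NaOH) added = 0.1250 x 0.03738 = 0.004673 mol.
Base is in excess by 0.004673 - 0.002612 = 0.002061 mol in a total volume of 0.06810 L.
[OH^-] = 0.002061/0.06810 = 0.03026 M, so pOH = 1.52 and pH = 14.00 - 1.52 = 12.48.

12.48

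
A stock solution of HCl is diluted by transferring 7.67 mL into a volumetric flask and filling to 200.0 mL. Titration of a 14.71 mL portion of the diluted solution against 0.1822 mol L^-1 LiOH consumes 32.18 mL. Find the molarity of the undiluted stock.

10.4 M

n(LiOH) = 0.1822 x 0.03218 = 0.005863 mol.
n(HCl) in the aliquot = 0.005863 mol.
[diluted HCl] = 0.005863 / 0.01471 = 0.3986 M.
Dilution factor = 200.0/7.670 = 26.08, so [stock] = 0.3986 x 26.08 = 10.4 M.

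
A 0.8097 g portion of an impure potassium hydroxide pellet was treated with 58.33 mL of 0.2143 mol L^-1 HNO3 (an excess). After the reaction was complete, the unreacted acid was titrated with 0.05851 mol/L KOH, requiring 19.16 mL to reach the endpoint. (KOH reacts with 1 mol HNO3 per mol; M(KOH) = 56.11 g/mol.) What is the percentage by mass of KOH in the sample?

Total n(HNO3) added = 0.2143 x 0.05833 = 0.01250 mol.
n(KOH) used = 0.05851 x 0.01916 = 0.001121 mol, which equals the excess n(HNO3).
So n(HNO3) consumed by the sample = 0.01250 - 0.001121 = 0.01138 mol.
n(KOH) = 0.01138 / 1 = 0.01138 mol.
mass KOH = 0.01138 x 56.11 = 0.6385 g, so %KOH = 0.6385/0.8097 x 100 = 78.9%.

78.9%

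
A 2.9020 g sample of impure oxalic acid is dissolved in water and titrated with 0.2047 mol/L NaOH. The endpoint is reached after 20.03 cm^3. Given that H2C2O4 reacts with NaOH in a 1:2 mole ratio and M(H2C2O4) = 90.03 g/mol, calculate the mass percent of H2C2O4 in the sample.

n(NaOH) = 0.2047 x 0.02003 = 0.004100 mol.
n(H2C2O4) = 0.004100 / 2 = 0.002050 mol.
mass of H2C2O4 = 0.002050 x 90.03 = 0.1846 g.
% purity = 0.1846 / 2.9020 x 100 = 6.36%.

6.36%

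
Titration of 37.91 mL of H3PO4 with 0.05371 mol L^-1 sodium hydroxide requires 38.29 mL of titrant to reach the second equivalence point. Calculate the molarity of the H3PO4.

n(NaOH) = 0.05371 x 0.03829 = 0.002057 mol.
At the second equivalence point, 2 mol OH^- react per mol H3PO4, so n(H3PO4) = 0.002057 / 2 = 0.001028 mol.
[H3PO4] = 0.001028 / 0.03791 L = 0.0271 M.

0.0271 M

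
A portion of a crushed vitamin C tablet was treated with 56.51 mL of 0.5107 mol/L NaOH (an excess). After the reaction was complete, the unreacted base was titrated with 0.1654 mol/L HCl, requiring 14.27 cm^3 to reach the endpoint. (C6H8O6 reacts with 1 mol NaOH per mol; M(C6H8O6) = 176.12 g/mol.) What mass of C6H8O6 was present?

4.67 g

Total n(NaOH) added = 0.5107 x 0.05651 = 0.02886 mol.
n(HCl) used = 0.1654 x 0.01427 = 0.002360 mol, which equals the excess n(NaOH).
So n(NaOH) consumed by the sample = 0.02886 - 0.002360 = 0.02650 mol.
n(C6H8O6) = 0.02650 / 1 = 0.02650 mol.
mass = 0.02650 mol x 176.12 g/mol = 4.67 g.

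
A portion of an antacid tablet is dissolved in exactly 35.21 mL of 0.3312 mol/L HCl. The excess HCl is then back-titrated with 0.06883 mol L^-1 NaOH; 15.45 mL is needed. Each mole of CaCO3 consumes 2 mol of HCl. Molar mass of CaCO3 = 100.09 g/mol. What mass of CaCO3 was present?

Total n(HCl) added = 0.3312 x 0.03521 = 0.01166 mol.
n(NaOH) used = 0.06883 x 0.01545 = 0.001063 mol, which equals the excess n(HCl).
So n(HCl) consumed by the sample = 0.01166 - 0.001063 = 0.01060 mol.
n(CaCO3) = 0.01060 / 2 = 0.005299 mol.
mass = 0.005299 mol x 100.09 g/mol = 0.530 g.

0.530 g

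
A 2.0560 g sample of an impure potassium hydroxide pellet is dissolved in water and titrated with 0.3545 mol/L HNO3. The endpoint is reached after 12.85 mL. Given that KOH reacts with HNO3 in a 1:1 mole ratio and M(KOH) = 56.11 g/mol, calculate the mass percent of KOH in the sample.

12.4%

n(HNO3) = 0.3545 x 0.01285 = 0.004555 mol.
n(KOH) = 0.004555 / 1 = 0.004555 mol.
mass of KOH = 0.004555 x 56.11 = 0.2556 g.
% purity = 0.2556 / 2.0560 x 100 = 12.4%.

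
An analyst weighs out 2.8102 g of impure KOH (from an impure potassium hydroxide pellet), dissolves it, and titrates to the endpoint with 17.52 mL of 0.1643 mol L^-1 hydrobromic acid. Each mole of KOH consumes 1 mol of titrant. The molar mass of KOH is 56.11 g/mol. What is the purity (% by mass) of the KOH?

n(HBr) = 0.1643 x 0.01752 = 0.002879 mol.
n(KOH) = 0.002879 / 1 = 0.002879 mol.
mass of KOH = 0.002879 x 56.11 = 0.1615 g.
% purity = 0.1615 / 2.8102 x 100 = 5.75%.

5.75%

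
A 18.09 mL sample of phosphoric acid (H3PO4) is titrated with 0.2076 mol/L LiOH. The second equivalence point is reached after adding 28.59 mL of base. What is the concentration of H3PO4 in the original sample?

0.164 M

n(LiOH) = 0.2076 x 0.02859 = 0.005935 mol.
At the second equivalence point, 2 mol OH^- react per mol H3PO4, so n(H3PO4) = 0.005935 / 2 = 0.002968 mol.
[H3PO4] = 0.002968 / 0.01809 L = 0.164 M.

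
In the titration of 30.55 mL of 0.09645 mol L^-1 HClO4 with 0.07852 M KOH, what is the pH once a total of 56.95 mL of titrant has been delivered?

n(acid) = 0.09645 x 0.03055 = 0.002947 mol; n(KOH) added = 0.07852 x 0.05695 = 0.004472 mol.
Base is in excess by 0.004472 - 0.002947 = 0.001525 mol in a total volume of 0.08750 L.
[OH^-] = 0.001525/0.08750 = 0.01743 M, so pOH = 1.76 and pH = 14.00 - 1.76 = 12.24.

12.24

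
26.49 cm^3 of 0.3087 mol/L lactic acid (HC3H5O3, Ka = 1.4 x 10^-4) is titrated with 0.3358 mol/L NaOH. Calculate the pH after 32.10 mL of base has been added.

12.65

n(acid) = 0.3087 x 0.02649 = 0.008177 mol; n(NaOH) added = 0.3358 x 0.03210 = 0.01078 mol.
Base is in excess by 0.01078 - 0.008177 = 0.002602 mol in a total volume of 0.05859 L.
[OH^-] = 0.002602/0.05859 = 0.04441 M, so pOH = 1.35 and pH = 14.00 - 1.35 = 12.65.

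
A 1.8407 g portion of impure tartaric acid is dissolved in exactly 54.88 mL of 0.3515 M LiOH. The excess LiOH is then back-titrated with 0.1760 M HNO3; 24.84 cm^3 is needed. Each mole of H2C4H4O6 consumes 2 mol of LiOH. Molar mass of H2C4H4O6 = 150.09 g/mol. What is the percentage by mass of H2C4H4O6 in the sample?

Total n(LiOH) added = 0.3515 x 0.05488 = 0.01929 mol.
n(HNO3) used = 0.1760 x 0.02484 = 0.004372 mol, which equals the excess n(LiOH).
So n(LiOH) consumed by the sample = 0.01929 - 0.004372 = 0.01492 mol.
n(H2C4H4O6) = 0.01492 / 2 = 0.007459 mol.
mass H2C4H4O6 = 0.007459 x 150.09 = 1.120 g, so %H2C4H4O6 = 1.120/1.8407 x 100 = 60.8%.

60.8%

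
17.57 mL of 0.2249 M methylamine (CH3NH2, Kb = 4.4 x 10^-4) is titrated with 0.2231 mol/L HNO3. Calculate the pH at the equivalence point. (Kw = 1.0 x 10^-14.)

5.80

n(CH3NH2) = 0.2249 x 0.01757 = 0.003951 mol; V(HNO3) at equivalence = 0.003951/0.2231 = 0.01771 L.
At equivalence the base is fully converted to CH3NH3+; total volume = 0.03528 L, so [CH3NH3+] = 0.003951/0.03528 = 0.1120 M.
Ka(CH3NH3+) = Kw/Kb = 1.0e-14 / 4.4 x 10^-4 = 2.27e-11.
[H^+] = sqrt(Ka x [CH3NH3+]) = sqrt(2.27e-11 x 0.1120) = 1.60e-6 M.
pH = -log(1.60e-6) = 5.80.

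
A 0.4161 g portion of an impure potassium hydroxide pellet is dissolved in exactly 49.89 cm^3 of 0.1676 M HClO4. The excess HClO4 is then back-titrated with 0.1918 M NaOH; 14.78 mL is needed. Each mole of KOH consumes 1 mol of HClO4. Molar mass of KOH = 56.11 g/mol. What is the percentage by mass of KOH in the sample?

74.5%

Total n(HClO4) added = 0.1676 x 0.04989 = 0.008362 mol.
n(NaOH) used = 0.1918 x 0.01478 = 0.002835 mol, which equals the excess n(HClO4).
So n(HClO4) consumed by the sample = 0.008362 - 0.002835 = 0.005527 mol.
n(KOH) = 0.005527 / 1 = 0.005527 mol.
mass KOH = 0.005527 x 56.11 = 0.3101 g, so %KOH = 0.3101/0.4161 x 100 = 74.5%.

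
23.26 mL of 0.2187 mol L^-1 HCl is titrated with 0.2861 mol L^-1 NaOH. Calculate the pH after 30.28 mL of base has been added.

n(acid) = 0.2187 x 0.02326 = 0.005087 mol; n(NaOH) added = 0.2861 x 0.03028 = 0.008663 mol.
Base is in excess by 0.008663 - 0.005087 = 0.003576 mol in a total volume of 0.05354 L.
[OH^-] = 0.003576/0.05354 = 0.06679 M, so pOH = 1.18 and pH = 14.00 - 1.18 = 12.82.

12.82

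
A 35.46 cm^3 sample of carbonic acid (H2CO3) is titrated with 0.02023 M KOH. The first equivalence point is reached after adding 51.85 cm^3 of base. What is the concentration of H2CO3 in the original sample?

0.0296 M

n(KOH) = 0.02023 x 0.05185 = 0.001049 mol.
At the first equivalence point, 1 mol OH^- react per mol H2CO3, so n(H2CO3) = 0.001049 / 1 = 0.001049 mol.
[H2CO3] = 0.001049 / 0.03546 L = 0.0296 M.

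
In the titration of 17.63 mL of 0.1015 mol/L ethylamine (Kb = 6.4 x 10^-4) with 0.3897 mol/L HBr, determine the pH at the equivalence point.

5.95

n(C2H5NH2) = 0.1015 x 0.01763 = 0.001789 mol; V(HBr) at equivalence = 0.001789/0.3897 = 0.004592 L.
At equivalence the base is fully converted to C2H5NH3+; total volume = 0.02222 L, so [C2H5NH3+] = 0.001789/0.02222 = 0.08053 M.
Ka(C2H5NH3+) = Kw/Kb = 1.0e-14 / 6.4 x 10^-4 = 1.56e-11.
[H^+] = sqrt(Ka x [C2H5NH3+]) = sqrt(1.56e-11 x 0.08053) = 1.12e-6 M.
pH = -log(1.12e-6) = 5.95.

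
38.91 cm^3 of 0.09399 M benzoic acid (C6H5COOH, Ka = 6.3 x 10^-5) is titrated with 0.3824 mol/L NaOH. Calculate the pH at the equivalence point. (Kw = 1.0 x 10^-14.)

n(C6H5COOH) = 0.09399 x 0.03891 = 0.003657 mol; V(NaOH) at equivalence = 0.003657/0.3824 = 0.009564 L.
At equivalence all the acid is converted to C6H5COO-; total volume = 0.03891 + 0.009564 = 0.04847 L, so [C6H5COO-] = 0.003657/0.04847 = 0.07545 M.
Kb = Kw/Ka = 1.0e-14 / 6.3 x 10^-5 = 1.59e-10.
[OH^-] = sqrt(Kb x [C6H5COO-]) = sqrt(1.59e-10 x 0.07545) = 3.46e-6 M.
pOH = 5.46, so pH = 14.00 - 5.46 = 8.54.

8.54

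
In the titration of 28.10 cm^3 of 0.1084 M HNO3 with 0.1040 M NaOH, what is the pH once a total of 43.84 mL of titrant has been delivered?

12.32

n(acid) = 0.1084 x 0.02810 = 0.003046 mol; n(NaOH) added = 0.1040 x 0.04384 = 0.004559 mol.
Base is in excess by 0.004559 - 0.003046 = 0.001513 mol in a total volume of 0.07194 L.
[OH^-] = 0.001513/0.07194 = 0.02104 M, so pOH = 1.68 and pH = 14.00 - 1.68 = 12.32.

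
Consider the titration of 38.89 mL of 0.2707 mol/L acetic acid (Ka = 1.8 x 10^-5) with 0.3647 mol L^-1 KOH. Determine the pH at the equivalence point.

n(CH3COOH) = 0.2707 x 0.03889 = 0.01053 mol; V(KOH) at equivalence = 0.01053/0.3647 = 0.02887 L.
At equivalence all the acid is converted to CH3COO-; total volume = 0.03889 + 0.02887 = 0.06776 L, so [CH3COO-] = 0.01053/0.06776 = 0.1554 M.
Kb = Kw/Ka = 1.0e-14 / 1.8 x 10^-5 = 5.56e-10.
[OH^-] = sqrt(Kb x [CH3COO-]) = sqrt(5.56e-10 x 0.1554) = 9.29e-6 M.
pOH = 5.03, so pH = 14.00 - 5.03 = 8.97.

8.97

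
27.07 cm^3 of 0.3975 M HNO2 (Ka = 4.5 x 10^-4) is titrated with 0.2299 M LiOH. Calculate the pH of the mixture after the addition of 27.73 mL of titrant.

Initial n(HNO2) = 0.3975 x 0.02707 = 0.01076 mol.
n(LiOH) added = 0.2299 x 0.02773 = 0.006375 mol, converting that many moles of HNO2 to NO2-.
Remaining n(HNO2) = 0.004385 mol; n(NO2-) = 0.006375 mol.
By Henderson-Hasselbalch, pH = pKa + log([A^-]/[HA]) = 3.35 + log(0.006375/0.004385) = 3.35 + (+0.16) = 3.51.

3.51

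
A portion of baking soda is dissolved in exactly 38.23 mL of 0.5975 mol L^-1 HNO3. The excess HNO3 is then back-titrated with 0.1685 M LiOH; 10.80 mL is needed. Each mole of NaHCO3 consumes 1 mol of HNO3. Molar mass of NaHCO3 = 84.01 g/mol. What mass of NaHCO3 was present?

Total n(HNO3) added = 0.5975 x 0.03823 = 0.02284 mol.
n(LiOH) used = 0.1685 x 0.01080 = 0.001820 mol, which equals the excess n(HNO3).
So n(HNO3) consumed by the sample = 0.02284 - 0.001820 = 0.02102 mol.
n(NaHCO3) = 0.02102 / 1 = 0.02102 mol.
mass = 0.02102 mol x 84.01 g/mol = 1.77 g.

1.77 g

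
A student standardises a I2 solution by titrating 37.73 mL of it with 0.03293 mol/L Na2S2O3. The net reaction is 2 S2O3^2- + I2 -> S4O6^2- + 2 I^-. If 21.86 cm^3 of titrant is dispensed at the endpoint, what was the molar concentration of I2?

0.00954 M

n(Na2S2O3) = 0.03293 x 0.02186 = 0.0007198 mol.
From the balanced equation, 2 mol Na2S2O3 reacts with 1 mol I2, so n(I2) = 0.0007198 x 1/2 = 0.0003599 mol.
[I2] = 0.0003599 / 0.03773 L = 0.00954 M.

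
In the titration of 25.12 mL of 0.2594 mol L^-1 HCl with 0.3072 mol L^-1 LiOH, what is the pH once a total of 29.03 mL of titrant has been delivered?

12.65

n(acid) = 0.2594 x 0.02512 = 0.006516 mol; n(LiOH) added = 0.3072 x 0.02903 = 0.008918 mol.
Base is in excess by 0.008918 - 0.006516 = 0.002402 mol in a total volume of 0.05415 L.
[OH^-] = 0.002402/0.05415 = 0.04436 M, so pOH = 1.35 and pH = 14.00 - 1.35 = 12.65.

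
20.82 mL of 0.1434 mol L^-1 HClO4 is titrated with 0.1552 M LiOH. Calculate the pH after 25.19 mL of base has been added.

12.30

n(acid) = 0.1434 x 0.02082 = 0.002986 mol; n(LiOH) added = 0.1552 x 0.02519 = 0.003909 mol.
Base is in excess by 0.003909 - 0.002986 = 0.0009239 mol in a total volume of 0.04601 L.
[OH^-] = 0.0009239/0.04601 = 0.02008 M, so pOH = 1.70 and pH = 14.00 - 1.70 = 12.30.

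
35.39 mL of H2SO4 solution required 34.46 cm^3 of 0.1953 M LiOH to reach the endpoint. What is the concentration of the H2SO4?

n(LiOH) delivered = 0.1953 x 0.03446 = 0.006730 mol.
The reaction is 1 H2SO4 + 2 LiOH, so n(H2SO4) = 0.006730 x 1/2 = 0.003365 mol.
[H2SO4] = 0.003365 mol / 0.03539 L = 0.0951 M.

0.0951 M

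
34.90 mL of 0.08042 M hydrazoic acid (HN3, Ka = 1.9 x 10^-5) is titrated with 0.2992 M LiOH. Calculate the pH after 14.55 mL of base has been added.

n(acid) = 0.08042 x 0.03490 = 0.002807 mol; n(LiOH) added = 0.2992 x 0.01455 = 0.004353 mol.
Base is in excess by 0.004353 - 0.002807 = 0.001547 mol in a total volume of 0.04945 L.
[OH^-] = 0.001547/0.04945 = 0.03128 M, so pOH = 1.50 and pH = 14.00 - 1.50 = 12.50.

12.50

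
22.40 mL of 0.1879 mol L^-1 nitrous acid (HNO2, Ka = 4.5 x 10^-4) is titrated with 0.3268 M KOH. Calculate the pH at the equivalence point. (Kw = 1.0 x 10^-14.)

n(HNO2) = 0.1879 x 0.02240 = 0.004209 mol; V(KOH) at equivalence = 0.004209/0.3268 = 0.01288 L.
At equivalence all the acid is converted to NO2-; total volume = 0.02240 + 0.01288 = 0.03528 L, so [NO2-] = 0.004209/0.03528 = 0.1193 M.
Kb = Kw/Ka = 1.0e-14 / 4.5 x 10^-4 = 2.22e-11.
[OH^-] = sqrt(Kb x [NO2-]) = sqrt(2.22e-11 x 0.1193) = 1.63e-6 M.
pOH = 5.79, so pH = 14.00 - 5.79 = 8.21.

8.21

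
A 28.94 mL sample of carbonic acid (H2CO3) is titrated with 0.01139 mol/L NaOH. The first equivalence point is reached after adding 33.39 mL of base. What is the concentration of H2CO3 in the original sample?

n(NaOH) = 0.01139 x 0.03339 = 0.0003803 mol.
At the first equivalence point, 1 mol OH^- react per mol H2CO3, so n(H2CO3) = 0.0003803 / 1 = 0.0003803 mol.
[H2CO3] = 0.0003803 / 0.02894 L = 0.0131 M.

0.0131 M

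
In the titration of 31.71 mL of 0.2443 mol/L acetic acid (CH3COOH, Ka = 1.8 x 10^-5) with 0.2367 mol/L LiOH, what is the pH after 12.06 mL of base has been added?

4.51

Initial n(CH3COOH) = 0.2443 x 0.03171 = 0.007747 mol.
n(LiOH) added = 0.2367 x 0.01206 = 0.002855 mol, converting that many moles of CH3COOH to CH3COO-.
Remaining n(CH3COOH) = 0.004892 mol; n(CH3COO-) = 0.002855 mol.
By Henderson-Hasselbalch, pH = pKa + log([A^-]/[HA]) = 4.74 + log(0.002855/0.004892) = 4.74 + (-0.23) = 4.51.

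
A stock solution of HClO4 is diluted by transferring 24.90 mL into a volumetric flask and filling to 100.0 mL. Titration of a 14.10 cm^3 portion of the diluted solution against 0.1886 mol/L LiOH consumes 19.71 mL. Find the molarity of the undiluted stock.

n(LiOH) = 0.1886 x 0.01971 = 0.003717 mol.
n(HClO4) in the aliquot = 0.003717 mol.
[diluted HClO4] = 0.003717 / 0.01410 = 0.2636 M.
Dilution factor = 100.0/24.90 = 4.016, so [stock] = 0.2636 x 4.016 = 1.06 M.

1.06 M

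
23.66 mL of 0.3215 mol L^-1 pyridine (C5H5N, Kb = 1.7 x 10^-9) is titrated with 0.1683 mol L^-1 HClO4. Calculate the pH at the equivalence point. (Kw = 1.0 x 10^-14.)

3.09

n(C5H5N) = 0.3215 x 0.02366 = 0.007607 mol; V(HClO4) at equivalence = 0.007607/0.1683 = 0.04520 L.
At equivalence the base is fully converted to C5H5NH+; total volume = 0.06886 L, so [C5H5NH+] = 0.007607/0.06886 = 0.1105 M.
Ka(C5H5NH+) = Kw/Kb = 1.0e-14 / 1.7 x 10^-9 = 5.88e-6.
[H^+] = sqrt(Ka x [C5H5NH+]) = sqrt(5.88e-6 x 0.1105) = 0.000806 M.
pH = -log(0.000806) = 3.09.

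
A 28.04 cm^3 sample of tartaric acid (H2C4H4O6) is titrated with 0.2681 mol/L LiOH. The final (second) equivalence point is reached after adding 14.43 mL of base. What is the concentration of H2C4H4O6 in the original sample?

n(LiOH) = 0.2681 x 0.01443 = 0.003869 mol.
At the final (second) equivalence point, 2 mol OH^- react per mol H2C4H4O6, so n(H2C4H4O6) = 0.003869 / 2 = 0.001934 mol.
[H2C4H4O6] = 0.001934 / 0.02804 L = 0.0690 M.

0.0690 M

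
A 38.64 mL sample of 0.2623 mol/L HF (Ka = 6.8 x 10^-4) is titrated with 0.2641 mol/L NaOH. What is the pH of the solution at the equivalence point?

n(HF) = 0.2623 x 0.03864 = 0.01014 mol; V(NaOH) at equivalence = 0.01014/0.2641 = 0.03838 L.
At equivalence all the acid is converted to F-; total volume = 0.03864 + 0.03838 = 0.07702 L, so [F-] = 0.01014/0.07702 = 0.1316 M.
Kb = Kw/Ka = 1.0e-14 / 6.8 x 10^-4 = 1.47e-11.
[OH^-] = sqrt(Kb x [F-]) = sqrt(1.47e-11 x 0.1316) = 1.39e-6 M.
pOH = 5.86, so pH = 14.00 - 5.86 = 8.14.

8.14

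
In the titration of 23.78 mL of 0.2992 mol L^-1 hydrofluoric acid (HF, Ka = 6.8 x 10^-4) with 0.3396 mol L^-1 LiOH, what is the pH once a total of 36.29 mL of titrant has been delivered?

12.94

n(acid) = 0.2992 x 0.02378 = 0.007115 mol; n(LiOH) added = 0.3396 x 0.03629 = 0.01232 mol.
Base is in excess by 0.01232 - 0.007115 = 0.005209 mol in a total volume of 0.06007 L.
[OH^-] = 0.005209/0.06007 = 0.08672 M, so pOH = 1.06 and pH = 14.00 - 1.06 = 12.94.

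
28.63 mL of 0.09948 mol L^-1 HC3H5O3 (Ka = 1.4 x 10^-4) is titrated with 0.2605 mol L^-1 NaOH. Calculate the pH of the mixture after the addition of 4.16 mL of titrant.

Initial n(HC3H5O3) = 0.09948 x 0.02863 = 0.002848 mol.
n(NaOH) added = 0.2605 x 0.004160 = 0.001084 mol, converting that many moles of HC3H5O3 to C3H5O3-.
Remaining n(HC3H5O3) = 0.001764 mol; n(C3H5O3-) = 0.001084 mol.
By Henderson-Hasselbalch, pH = pKa + log([A^-]/[HA]) = 3.85 + log(0.001084/0.001764) = 3.85 + (-0.21) = 3.64.

3.64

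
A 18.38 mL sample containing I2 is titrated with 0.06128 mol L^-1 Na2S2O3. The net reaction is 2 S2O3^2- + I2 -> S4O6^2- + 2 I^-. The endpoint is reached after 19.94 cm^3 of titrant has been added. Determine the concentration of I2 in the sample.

n(Na2S2O3) = 0.06128 x 0.01994 = 0.001222 mol.
From the balanced equation, 2 mol Na2S2O3 reacts with 1 mol I2, so n(I2) = 0.001222 x 1/2 = 0.0006110 mol.
[I2] = 0.0006110 / 0.01838 L = 0.0332 M.

0.0332 M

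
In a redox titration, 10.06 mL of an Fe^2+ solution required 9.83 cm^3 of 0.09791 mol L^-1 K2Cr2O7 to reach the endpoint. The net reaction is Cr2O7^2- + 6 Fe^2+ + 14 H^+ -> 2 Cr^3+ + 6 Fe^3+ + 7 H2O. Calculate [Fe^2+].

n(K2Cr2O7) = 0.09791 x 0.009830 = 0.0009625 mol.
From the balanced equation, 1 mol K2Cr2O7 reacts with 6 mol Fe^2+, so n(Fe^2+) = 0.0009625 x 6/1 = 0.005775 mol.
[Fe^2+] = 0.005775 / 0.01006 L = 0.574 M.

0.574 M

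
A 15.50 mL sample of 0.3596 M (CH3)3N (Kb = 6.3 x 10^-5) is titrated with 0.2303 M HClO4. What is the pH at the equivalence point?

5.33

n((CH3)3N) = 0.3596 x 0.01550 = 0.005574 mol; V(HClO4) at equivalence = 0.005574/0.2303 = 0.02420 L.
At equivalence the base is fully converted to (CH3)3NH+; total volume = 0.03970 L, so [(CH3)3NH+] = 0.005574/0.03970 = 0.1404 M.
Ka((CH3)3NH+) = Kw/Kb = 1.0e-14 / 6.3 x 10^-5 = 1.59e-10.
[H^+] = sqrt(Ka x [(CH3)3NH+]) = sqrt(1.59e-10 x 0.1404) = 4.72e-6 M.
pH = -log(4.72e-6) = 5.33.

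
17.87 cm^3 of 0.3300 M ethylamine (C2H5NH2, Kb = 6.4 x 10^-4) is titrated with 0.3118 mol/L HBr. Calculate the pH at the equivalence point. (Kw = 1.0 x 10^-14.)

n(C2H5NH2) = 0.3300 x 0.01787 = 0.005897 mol; V(HBr) at equivalence = 0.005897/0.3118 = 0.01891 L.
At equivalence the base is fully converted to C2H5NH3+; total volume = 0.03678 L, so [C2H5NH3+] = 0.005897/0.03678 = 0.1603 M.
Ka(C2H5NH3+) = Kw/Kb = 1.0e-14 / 6.4 x 10^-4 = 1.56e-11.
[H^+] = sqrt(Ka x [C2H5NH3+]) = sqrt(1.56e-11 x 0.1603) = 1.58e-6 M.
pH = -log(1.58e-6) = 5.80.

5.80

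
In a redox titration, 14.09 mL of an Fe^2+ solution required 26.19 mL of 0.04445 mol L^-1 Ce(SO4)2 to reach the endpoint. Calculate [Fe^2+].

0.0826 M

n(Ce(SO4)2) = 0.04445 x 0.02619 = 0.001164 mol.
From the balanced equation, 1 mol Ce(SO4)2 reacts with 1 mol Fe^2+, so n(Fe^2+) = 0.001164 x 1/1 = 0.001164 mol.
[Fe^2+] = 0.001164 / 0.01409 L = 0.0826 M.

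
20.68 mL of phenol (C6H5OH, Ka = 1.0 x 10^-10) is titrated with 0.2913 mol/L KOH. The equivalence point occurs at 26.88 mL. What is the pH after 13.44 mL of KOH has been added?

10.00

13.44 mL is exactly half the equivalence volume (26.88/2), i.e. the half-equivalence point.
There, n(HA) = n(A^-), so pH = pKa = -log(1.0 x 10^-10) = 10.00.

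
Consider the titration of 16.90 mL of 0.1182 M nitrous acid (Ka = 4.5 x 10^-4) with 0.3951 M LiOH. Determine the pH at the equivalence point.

n(HNO2) = 0.1182 x 0.01690 = 0.001998 mol; V(LiOH) at equivalence = 0.001998/0.3951 = 0.005056 L.
At equivalence all the acid is converted to NO2-; total volume = 0.01690 + 0.005056 = 0.02196 L, so [NO2-] = 0.001998/0.02196 = 0.09098 M.
Kb = Kw/Ka = 1.0e-14 / 4.5 x 10^-4 = 2.22e-11.
[OH^-] = sqrt(Kb x [NO2-]) = sqrt(2.22e-11 x 0.09098) = 1.42e-6 M.
pOH = 5.85, so pH = 14.00 - 5.85 = 8.15.

8.15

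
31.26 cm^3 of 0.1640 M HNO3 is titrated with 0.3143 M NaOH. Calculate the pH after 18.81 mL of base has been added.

12.20

n(acid) = 0.1640 x 0.03126 = 0.005127 mol; n(NaOH) added = 0.3143 x 0.01881 = 0.005912 mol.
Base is in excess by 0.005912 - 0.005127 = 0.0007853 mol in a total volume of 0.05007 L.
[OH^-] = 0.0007853/0.05007 = 0.01568 M, so pOH = 1.80 and pH = 14.00 - 1.80 = 12.20.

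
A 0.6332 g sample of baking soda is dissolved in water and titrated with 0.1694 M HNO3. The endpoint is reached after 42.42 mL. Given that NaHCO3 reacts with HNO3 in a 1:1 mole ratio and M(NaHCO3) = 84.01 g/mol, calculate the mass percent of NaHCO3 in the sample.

n(HNO3) = 0.1694 x 0.04242 = 0.007186 mol.
n(NaHCO3) = 0.007186 / 1 = 0.007186 mol.
mass of NaHCO3 = 0.007186 x 84.01 = 0.6037 g.
% purity = 0.6037 / 0.6332 x 100 = 95.3%.

95.3%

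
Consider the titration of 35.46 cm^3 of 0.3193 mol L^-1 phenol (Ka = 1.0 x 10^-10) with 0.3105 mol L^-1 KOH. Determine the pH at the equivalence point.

11.60

n(C6H5OH) = 0.3193 x 0.03546 = 0.01132 mol; V(KOH) at equivalence = 0.01132/0.3105 = 0.03646 L.
At equivalence all the acid is converted to C6H5O-; total volume = 0.03546 + 0.03646 = 0.07192 L, so [C6H5O-] = 0.01132/0.07192 = 0.1574 M.
Kb = Kw/Ka = 1.0e-14 / 1.0 x 10^-10 = 0.000100.
[OH^-] = sqrt(Kb x [C6H5O-]) = sqrt(0.000100 x 0.1574) = 0.00397 M.
pOH = 2.40, so pH = 14.00 - 2.40 = 11.60.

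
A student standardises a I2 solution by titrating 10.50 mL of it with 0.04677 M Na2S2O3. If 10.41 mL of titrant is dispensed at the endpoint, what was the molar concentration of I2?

0.0232 M

n(Na2S2O3) = 0.04677 x 0.01041 = 0.0004869 mol.
From the balanced equation, 2 mol Na2S2O3 reacts with 1 mol I2, so n(I2) = 0.0004869 x 1/2 = 0.0002434 mol.
[I2] = 0.0002434 / 0.01050 L = 0.0232 M.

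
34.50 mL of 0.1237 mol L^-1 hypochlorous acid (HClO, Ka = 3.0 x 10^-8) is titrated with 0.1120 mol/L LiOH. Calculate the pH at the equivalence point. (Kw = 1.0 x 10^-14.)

n(HClO) = 0.1237 x 0.03450 = 0.004268 mol; V(LiOH) at equivalence = 0.004268/0.1120 = 0.03810 L.
At equivalence all the acid is converted to ClO-; total volume = 0.03450 + 0.03810 = 0.07260 L, so [ClO-] = 0.004268/0.07260 = 0.05878 M.
Kb = Kw/Ka = 1.0e-14 / 3.0 x 10^-8 = 3.33e-7.
[OH^-] = sqrt(Kb x [ClO-]) = sqrt(3.33e-7 x 0.05878) = 0.000140 M.
pOH = 3.85, so pH = 14.00 - 3.85 = 10.15.

10.15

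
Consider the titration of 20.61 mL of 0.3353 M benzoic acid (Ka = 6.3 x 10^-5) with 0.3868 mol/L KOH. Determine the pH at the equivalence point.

8.73

n(C6H5COOH) = 0.3353 x 0.02061 = 0.006911 mol; V(KOH) at equivalence = 0.006911/0.3868 = 0.01787 L.
At equivalence all the acid is converted to C6H5COO-; total volume = 0.02061 + 0.01787 = 0.03848 L, so [C6H5COO-] = 0.006911/0.03848 = 0.1796 M.
Kb = Kw/Ka = 1.0e-14 / 6.3 x 10^-5 = 1.59e-10.
[OH^-] = sqrt(Kb x [C6H5COO-]) = sqrt(1.59e-10 x 0.1796) = 5.34e-6 M.
pOH = 5.27, so pH = 14.00 - 5.27 = 8.73.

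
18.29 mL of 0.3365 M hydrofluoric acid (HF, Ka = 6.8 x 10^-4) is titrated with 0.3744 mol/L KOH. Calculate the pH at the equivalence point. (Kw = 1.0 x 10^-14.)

n(HF) = 0.3365 x 0.01829 = 0.006155 mol; V(KOH) at equivalence = 0.006155/0.3744 = 0.01644 L.
At equivalence all the acid is converted to F-; total volume = 0.01829 + 0.01644 = 0.03473 L, so [F-] = 0.006155/0.03473 = 0.1772 M.
Kb = Kw/Ka = 1.0e-14 / 6.8 x 10^-4 = 1.47e-11.
[OH^-] = sqrt(Kb x [F-]) = sqrt(1.47e-11 x 0.1772) = 1.61e-6 M.
pOH = 5.79, so pH = 14.00 - 5.79 = 8.21.

8.21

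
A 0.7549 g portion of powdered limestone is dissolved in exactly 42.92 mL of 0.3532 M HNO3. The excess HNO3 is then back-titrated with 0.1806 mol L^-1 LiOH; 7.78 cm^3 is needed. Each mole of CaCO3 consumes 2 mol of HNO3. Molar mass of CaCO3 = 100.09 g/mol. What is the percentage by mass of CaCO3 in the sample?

91.2%

Total n(HNO3) added = 0.3532 x 0.04292 = 0.01516 mol.
n(LiOH) used = 0.1806 x 0.007780 = 0.001405 mol, which equals the excess n(HNO3).
So n(HNO3) consumed by the sample = 0.01516 - 0.001405 = 0.01375 mol.
n(CaCO3) = 0.01375 / 2 = 0.006877 mol.
mass CaCO3 = 0.006877 x 100.09 = 0.6883 g, so %CaCO3 = 0.6883/0.7549 x 100 = 91.2%.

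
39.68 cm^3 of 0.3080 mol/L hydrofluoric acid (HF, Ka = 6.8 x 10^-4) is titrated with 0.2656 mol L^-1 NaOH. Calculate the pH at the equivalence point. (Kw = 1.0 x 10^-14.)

n(HF) = 0.3080 x 0.03968 = 0.01222 mol; V(NaOH) at equivalence = 0.01222/0.2656 = 0.04601 L.
At equivalence all the acid is converted to F-; total volume = 0.03968 + 0.04601 = 0.08569 L, so [F-] = 0.01222/0.08569 = 0.1426 M.
Kb = Kw/Ka = 1.0e-14 / 6.8 x 10^-4 = 1.47e-11.
[OH^-] = sqrt(Kb x [F-]) = sqrt(1.47e-11 x 0.1426) = 1.45e-6 M.
pOH = 5.84, so pH = 14.00 - 5.84 = 8.16.

8.16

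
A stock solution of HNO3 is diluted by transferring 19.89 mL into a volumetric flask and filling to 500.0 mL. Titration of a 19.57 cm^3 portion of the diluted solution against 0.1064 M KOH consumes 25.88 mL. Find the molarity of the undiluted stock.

n(KOH) = 0.1064 x 0.02588 = 0.002754 mol.
n(HNO3) in the aliquot = 0.002754 mol.
[diluted HNO3] = 0.002754 / 0.01957 = 0.1407 M.
Dilution factor = 500.0/19.89 = 25.14, so [stock] = 0.1407 x 25.14 = 3.54 M.

3.54 M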